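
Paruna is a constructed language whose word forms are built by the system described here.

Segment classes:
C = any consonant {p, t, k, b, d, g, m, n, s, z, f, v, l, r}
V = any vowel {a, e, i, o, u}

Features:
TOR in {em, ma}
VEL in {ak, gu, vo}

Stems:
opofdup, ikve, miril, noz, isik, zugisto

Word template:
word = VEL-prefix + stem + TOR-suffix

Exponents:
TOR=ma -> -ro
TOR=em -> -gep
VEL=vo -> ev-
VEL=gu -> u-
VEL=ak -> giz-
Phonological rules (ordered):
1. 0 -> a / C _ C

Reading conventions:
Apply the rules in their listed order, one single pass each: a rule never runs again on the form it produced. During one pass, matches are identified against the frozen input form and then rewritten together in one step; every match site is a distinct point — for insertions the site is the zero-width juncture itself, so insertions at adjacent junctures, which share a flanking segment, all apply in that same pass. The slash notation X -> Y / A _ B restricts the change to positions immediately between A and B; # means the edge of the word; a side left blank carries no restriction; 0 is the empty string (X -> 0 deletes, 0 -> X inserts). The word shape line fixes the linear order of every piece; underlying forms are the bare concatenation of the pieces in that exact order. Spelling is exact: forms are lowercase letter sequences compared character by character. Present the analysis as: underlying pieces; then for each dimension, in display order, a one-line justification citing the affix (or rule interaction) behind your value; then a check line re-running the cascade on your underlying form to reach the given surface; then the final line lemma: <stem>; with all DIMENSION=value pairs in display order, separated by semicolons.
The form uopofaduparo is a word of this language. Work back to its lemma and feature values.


underlying: u-opofdup-ro
TOR=ma - signalled by the affix -ro
VEL=gu - signalled by the affix u-
check: uopofdupro -> uopofaduparo
lemma: opofdup; TOR=ma; VEL=gu


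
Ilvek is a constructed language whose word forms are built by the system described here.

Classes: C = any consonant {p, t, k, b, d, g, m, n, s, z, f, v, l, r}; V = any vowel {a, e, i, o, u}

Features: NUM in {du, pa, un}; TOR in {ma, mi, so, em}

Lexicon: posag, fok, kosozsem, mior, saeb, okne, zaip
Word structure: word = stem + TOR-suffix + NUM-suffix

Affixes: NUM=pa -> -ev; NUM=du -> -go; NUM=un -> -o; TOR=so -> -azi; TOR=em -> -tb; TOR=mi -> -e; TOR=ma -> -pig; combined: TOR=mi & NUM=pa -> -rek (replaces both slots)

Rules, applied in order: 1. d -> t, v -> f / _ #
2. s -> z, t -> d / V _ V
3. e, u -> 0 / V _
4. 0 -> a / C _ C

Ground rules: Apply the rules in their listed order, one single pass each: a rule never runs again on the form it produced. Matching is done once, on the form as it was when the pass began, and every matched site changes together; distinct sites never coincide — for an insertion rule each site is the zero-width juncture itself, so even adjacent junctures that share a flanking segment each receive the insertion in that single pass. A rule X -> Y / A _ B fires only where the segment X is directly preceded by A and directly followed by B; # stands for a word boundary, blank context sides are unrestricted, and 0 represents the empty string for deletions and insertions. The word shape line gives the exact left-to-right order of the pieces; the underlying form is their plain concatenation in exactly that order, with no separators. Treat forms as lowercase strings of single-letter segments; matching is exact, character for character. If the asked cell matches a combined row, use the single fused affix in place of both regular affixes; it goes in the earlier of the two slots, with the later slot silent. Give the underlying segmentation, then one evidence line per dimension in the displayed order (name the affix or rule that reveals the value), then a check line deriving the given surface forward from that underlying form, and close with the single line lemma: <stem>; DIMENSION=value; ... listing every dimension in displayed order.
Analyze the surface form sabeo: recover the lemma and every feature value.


underlying: saeb-e-o
NUM=un - signalled by the affix -o
TOR=mi - signalled by the affix -e
check: saebeo -> saebeo -> saebeo -> sabeo -> sabeo
lemma: saeb; NUM=un; TOR=mi


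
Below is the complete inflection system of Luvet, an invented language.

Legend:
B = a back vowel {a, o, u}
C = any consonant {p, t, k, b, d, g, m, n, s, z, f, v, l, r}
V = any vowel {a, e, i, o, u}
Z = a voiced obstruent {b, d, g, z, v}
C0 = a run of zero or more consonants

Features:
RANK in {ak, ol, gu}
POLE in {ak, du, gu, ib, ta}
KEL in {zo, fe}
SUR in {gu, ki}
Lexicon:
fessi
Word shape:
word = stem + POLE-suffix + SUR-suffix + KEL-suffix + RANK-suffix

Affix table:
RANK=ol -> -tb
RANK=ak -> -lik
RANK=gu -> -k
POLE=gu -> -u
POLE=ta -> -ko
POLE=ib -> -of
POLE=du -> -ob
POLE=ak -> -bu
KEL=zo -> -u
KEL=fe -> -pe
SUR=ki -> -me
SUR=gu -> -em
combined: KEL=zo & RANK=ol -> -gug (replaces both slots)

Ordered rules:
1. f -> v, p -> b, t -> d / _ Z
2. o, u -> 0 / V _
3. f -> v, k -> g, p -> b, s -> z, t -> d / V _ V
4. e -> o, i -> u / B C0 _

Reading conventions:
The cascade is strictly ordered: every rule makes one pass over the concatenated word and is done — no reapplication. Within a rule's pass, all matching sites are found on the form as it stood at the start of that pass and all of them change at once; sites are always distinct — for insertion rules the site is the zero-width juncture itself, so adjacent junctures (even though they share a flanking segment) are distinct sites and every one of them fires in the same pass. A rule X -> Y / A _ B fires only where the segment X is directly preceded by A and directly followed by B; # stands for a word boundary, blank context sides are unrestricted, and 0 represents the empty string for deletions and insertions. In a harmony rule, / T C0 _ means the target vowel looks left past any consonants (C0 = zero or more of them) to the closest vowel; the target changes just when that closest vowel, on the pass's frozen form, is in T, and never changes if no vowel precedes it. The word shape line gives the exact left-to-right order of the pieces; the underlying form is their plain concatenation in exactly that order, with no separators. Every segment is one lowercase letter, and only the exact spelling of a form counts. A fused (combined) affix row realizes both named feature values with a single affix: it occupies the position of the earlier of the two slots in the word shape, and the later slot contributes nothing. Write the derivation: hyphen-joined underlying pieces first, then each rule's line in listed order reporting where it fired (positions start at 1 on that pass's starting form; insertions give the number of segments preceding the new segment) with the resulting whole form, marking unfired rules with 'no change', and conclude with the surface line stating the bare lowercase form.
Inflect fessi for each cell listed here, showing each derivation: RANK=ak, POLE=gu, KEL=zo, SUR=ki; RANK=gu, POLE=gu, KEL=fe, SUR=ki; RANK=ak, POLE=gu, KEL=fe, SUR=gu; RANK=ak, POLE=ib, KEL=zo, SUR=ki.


cell RANK=ak, POLE=gu, KEL=zo, SUR=ki:
underlying: fessi-u-me-u-lik
1. f -> v, p -> b, t -> d / _ Z: no change
2. o, u -> 0 / V _: fires at position(s) 6, 9: fessimelik
3. f -> v, k -> g, p -> b, s -> z, t -> d / V _ V: no change
4. e -> o, i -> u / B C0 _: no change
surface: fessimelik

cell RANK=gu, POLE=gu, KEL=fe, SUR=ki:
underlying: fessi-u-me-pe-k
1. f -> v, p -> b, t -> d / _ Z: no change
2. o, u -> 0 / V _: fires at position(s) 6: fessimepek
3. f -> v, k -> g, p -> b, s -> z, t -> d / V _ V: fires at position(s) 8: fessimebek
4. e -> o, i -> u / B C0 _: no change
surface: fessimebek

cell RANK=ak, POLE=gu, KEL=fe, SUR=gu:
underlying: fessi-u-em-pe-lik
1. f -> v, p -> b, t -> d / _ Z: no change
2. o, u -> 0 / V _: fires at position(s) 6: fessiempelik
3. f -> v, k -> g, p -> b, s -> z, t -> d / V _ V: no change
4. e -> o, i -> u / B C0 _: no change
surface: fessiempelik

cell RANK=ak, POLE=ib, KEL=zo, SUR=ki:
underlying: fessi-of-me-u-lik
1. f -> v, p -> b, t -> d / _ Z: no change
2. o, u -> 0 / V _: fires at position(s) 6, 10: fessifmelik
3. f -> v, k -> g, p -> b, s -> z, t -> d / V _ V: no change
4. e -> o, i -> u / B C0 _: no change
surface: fessifmelik


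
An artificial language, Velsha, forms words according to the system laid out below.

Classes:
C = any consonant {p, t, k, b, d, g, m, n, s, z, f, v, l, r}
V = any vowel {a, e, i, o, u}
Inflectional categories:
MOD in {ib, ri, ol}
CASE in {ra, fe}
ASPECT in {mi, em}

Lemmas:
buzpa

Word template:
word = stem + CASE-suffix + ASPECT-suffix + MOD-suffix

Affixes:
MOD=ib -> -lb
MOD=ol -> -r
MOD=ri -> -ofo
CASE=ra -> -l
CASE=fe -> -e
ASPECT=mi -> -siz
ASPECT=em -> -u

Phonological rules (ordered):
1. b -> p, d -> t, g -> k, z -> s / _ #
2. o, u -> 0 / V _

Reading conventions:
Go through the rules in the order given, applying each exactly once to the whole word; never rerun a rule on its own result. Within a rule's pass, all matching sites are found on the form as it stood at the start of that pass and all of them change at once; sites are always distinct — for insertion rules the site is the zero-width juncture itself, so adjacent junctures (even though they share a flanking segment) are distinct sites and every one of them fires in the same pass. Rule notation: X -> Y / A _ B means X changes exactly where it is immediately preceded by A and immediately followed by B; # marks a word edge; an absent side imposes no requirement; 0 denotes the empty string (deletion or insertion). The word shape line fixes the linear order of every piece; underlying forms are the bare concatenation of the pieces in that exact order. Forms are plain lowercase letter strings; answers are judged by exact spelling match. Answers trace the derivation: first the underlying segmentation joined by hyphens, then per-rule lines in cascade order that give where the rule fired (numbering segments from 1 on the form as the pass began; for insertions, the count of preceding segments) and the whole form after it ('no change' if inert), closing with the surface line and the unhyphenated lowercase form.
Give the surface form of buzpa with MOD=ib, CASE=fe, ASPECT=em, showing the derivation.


underlying: buzpa-e-u-lb
1. b -> p, d -> t, g -> k, z -> s / _ #: fires at position(s) 9: buzpaeulp
2. o, u -> 0 / V _: fires at position(s) 7: buzpaelp
surface: buzpaelp


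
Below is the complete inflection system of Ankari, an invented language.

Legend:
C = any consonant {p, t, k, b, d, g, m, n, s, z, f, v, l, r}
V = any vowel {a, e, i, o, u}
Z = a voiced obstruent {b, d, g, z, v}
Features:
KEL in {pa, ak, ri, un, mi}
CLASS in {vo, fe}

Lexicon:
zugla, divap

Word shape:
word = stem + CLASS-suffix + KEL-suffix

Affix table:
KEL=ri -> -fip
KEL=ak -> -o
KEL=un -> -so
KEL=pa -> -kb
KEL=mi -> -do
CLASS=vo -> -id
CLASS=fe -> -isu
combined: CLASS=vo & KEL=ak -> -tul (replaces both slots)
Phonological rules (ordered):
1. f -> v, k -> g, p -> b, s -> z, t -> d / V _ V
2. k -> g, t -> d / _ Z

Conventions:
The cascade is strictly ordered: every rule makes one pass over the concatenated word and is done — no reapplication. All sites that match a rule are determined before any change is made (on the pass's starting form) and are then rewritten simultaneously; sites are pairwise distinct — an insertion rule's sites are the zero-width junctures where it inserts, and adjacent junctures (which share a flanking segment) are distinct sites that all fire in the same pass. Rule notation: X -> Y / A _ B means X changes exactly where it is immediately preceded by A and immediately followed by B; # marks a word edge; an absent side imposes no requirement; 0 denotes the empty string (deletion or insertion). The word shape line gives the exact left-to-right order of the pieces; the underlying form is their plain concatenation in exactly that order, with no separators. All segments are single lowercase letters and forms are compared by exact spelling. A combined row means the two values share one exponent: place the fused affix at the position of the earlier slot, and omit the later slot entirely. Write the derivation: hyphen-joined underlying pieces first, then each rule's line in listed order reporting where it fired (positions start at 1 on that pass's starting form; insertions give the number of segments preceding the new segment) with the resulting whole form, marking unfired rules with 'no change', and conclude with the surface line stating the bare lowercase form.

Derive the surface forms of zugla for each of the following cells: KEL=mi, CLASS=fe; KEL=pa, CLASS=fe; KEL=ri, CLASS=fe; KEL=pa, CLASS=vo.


cell KEL=mi, CLASS=fe:
underlying: zugla-isu-do
1. f -> v, k -> g, p -> b, s -> z, t -> d / V _ V: fires at position(s) 7: zuglaizudo
2. k -> g, t -> d / _ Z: no change
surface: zuglaizudo

cell KEL=pa, CLASS=fe:
underlying: zugla-isu-kb
1. f -> v, k -> g, p -> b, s -> z, t -> d / V _ V: fires at position(s) 7: zuglaizukb
2. k -> g, t -> d / _ Z: fires at position(s) 9: zuglaizugb
surface: zuglaizugb

cell KEL=ri, CLASS=fe:
underlying: zugla-isu-fip
1. f -> v, k -> g, p -> b, s -> z, t -> d / V _ V: fires at position(s) 7, 9: zuglaizuvip
2. k -> g, t -> d / _ Z: no change
surface: zuglaizuvip

cell KEL=pa, CLASS=vo:
underlying: zugla-id-kb
1. f -> v, k -> g, p -> b, s -> z, t -> d / V _ V: no change
2. k -> g, t -> d / _ Z: fires at position(s) 8: zuglaidgb
surface: zuglaidgb


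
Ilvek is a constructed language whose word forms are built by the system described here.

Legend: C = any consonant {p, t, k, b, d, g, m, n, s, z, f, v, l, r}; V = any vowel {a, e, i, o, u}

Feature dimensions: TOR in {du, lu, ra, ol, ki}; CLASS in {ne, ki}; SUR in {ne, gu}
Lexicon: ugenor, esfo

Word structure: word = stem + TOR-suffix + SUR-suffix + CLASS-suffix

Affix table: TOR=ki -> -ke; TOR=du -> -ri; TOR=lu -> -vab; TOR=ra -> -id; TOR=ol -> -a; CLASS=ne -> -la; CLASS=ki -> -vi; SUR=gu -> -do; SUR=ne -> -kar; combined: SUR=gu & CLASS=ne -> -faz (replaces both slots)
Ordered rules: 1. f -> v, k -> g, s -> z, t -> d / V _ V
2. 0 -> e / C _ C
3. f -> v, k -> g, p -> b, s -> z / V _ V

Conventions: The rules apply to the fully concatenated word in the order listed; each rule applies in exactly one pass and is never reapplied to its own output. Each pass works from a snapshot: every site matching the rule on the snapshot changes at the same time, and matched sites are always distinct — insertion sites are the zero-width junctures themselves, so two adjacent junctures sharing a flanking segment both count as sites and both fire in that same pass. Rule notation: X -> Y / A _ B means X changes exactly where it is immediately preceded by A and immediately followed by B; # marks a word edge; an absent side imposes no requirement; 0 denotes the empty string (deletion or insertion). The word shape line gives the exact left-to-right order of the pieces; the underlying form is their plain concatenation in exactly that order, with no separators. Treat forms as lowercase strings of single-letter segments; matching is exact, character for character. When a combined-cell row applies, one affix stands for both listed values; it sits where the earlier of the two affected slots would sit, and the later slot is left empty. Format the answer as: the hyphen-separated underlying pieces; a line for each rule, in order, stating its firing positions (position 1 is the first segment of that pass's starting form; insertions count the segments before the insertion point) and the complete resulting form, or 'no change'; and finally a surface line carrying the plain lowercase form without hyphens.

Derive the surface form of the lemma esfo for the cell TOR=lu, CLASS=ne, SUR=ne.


underlying: esfo-vab-kar-la
1. f -> v, k -> g, s -> z, t -> d / V _ V: no change
2. 0 -> e / C _ C: inserts after position(s) 2, 7, 10: esefovabekarela
3. f -> v, k -> g, p -> b, s -> z / V _ V: fires at position(s) 2, 4, 10: ezevovabegarela
surface: ezevovabegarela


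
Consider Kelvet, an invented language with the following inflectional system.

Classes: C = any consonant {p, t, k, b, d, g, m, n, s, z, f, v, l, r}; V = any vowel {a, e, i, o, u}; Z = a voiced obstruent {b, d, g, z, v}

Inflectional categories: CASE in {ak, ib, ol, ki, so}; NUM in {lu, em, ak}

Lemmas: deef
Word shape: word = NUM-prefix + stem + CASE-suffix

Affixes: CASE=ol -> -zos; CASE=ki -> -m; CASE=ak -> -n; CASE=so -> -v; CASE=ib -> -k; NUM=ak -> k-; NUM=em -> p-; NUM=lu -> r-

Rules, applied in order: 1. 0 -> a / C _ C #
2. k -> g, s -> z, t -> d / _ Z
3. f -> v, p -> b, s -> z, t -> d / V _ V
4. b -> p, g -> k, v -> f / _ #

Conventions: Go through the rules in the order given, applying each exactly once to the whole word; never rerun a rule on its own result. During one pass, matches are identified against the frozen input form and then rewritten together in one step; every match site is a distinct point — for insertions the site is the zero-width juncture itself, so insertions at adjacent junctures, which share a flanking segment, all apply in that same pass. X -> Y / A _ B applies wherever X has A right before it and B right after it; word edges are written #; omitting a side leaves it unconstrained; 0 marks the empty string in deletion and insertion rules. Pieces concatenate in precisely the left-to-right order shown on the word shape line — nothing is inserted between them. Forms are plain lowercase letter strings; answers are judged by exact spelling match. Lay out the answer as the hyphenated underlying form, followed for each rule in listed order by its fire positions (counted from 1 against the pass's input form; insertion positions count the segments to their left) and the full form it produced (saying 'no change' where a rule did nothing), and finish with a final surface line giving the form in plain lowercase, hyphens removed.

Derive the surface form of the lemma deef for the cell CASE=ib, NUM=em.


underlying: p-deef-k
1. 0 -> a / C _ C #: inserts after position(s) 5: pdeefak
2. k -> g, s -> z, t -> d / _ Z: no change
3. f -> v, p -> b, s -> z, t -> d / V _ V: fires at position(s) 5: pdeevak
4. b -> p, g -> k, v -> f / _ #: no change
surface: pdeevak


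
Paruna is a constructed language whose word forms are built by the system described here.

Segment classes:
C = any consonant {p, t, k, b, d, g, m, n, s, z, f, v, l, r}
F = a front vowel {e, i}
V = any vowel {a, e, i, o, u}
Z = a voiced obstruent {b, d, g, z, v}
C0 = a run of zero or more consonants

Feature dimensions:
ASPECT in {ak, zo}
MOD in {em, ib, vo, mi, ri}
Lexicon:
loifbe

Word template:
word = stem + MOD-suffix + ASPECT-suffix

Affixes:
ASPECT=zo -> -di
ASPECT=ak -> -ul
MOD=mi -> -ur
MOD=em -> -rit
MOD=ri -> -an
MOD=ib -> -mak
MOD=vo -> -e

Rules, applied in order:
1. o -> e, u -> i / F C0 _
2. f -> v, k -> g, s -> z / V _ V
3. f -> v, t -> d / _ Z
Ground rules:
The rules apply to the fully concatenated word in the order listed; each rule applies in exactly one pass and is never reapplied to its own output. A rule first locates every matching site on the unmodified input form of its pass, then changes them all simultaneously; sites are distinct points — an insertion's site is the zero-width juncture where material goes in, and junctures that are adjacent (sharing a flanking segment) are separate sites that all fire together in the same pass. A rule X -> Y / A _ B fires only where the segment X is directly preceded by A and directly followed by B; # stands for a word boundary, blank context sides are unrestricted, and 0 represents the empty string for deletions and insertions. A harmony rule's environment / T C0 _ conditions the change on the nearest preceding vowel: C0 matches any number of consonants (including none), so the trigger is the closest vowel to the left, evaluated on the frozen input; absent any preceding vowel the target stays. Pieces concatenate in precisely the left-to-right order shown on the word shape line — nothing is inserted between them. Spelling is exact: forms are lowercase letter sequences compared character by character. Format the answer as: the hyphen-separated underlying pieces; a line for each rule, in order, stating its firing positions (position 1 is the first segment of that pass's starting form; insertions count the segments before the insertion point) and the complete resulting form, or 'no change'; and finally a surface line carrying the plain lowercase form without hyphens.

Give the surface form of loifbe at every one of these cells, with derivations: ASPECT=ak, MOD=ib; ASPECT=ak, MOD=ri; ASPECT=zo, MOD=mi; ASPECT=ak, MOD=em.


cell ASPECT=ak, MOD=ib:
underlying: loifbe-mak-ul
1. o -> e, u -> i / F C0 _: no change
2. f -> v, k -> g, s -> z / V _ V: fires at position(s) 9: loifbemagul
3. f -> v, t -> d / _ Z: fires at position(s) 4: loivbemagul
surface: loivbemagul

cell ASPECT=ak, MOD=ri:
underlying: loifbe-an-ul
1. o -> e, u -> i / F C0 _: no change
2. f -> v, k -> g, s -> z / V _ V: no change
3. f -> v, t -> d / _ Z: fires at position(s) 4: loivbeanul
surface: loivbeanul

cell ASPECT=zo, MOD=mi:
underlying: loifbe-ur-di
1. o -> e, u -> i / F C0 _: fires at position(s) 7: loifbeirdi
2. f -> v, k -> g, s -> z / V _ V: no change
3. f -> v, t -> d / _ Z: fires at position(s) 4: loivbeirdi
surface: loivbeirdi

cell ASPECT=ak, MOD=em:
underlying: loifbe-rit-ul
1. o -> e, u -> i / F C0 _: fires at position(s) 10: loifberitil
2. f -> v, k -> g, s -> z / V _ V: no change
3. f -> v, t -> d / _ Z: fires at position(s) 4: loivberitil
surface: loivberitil


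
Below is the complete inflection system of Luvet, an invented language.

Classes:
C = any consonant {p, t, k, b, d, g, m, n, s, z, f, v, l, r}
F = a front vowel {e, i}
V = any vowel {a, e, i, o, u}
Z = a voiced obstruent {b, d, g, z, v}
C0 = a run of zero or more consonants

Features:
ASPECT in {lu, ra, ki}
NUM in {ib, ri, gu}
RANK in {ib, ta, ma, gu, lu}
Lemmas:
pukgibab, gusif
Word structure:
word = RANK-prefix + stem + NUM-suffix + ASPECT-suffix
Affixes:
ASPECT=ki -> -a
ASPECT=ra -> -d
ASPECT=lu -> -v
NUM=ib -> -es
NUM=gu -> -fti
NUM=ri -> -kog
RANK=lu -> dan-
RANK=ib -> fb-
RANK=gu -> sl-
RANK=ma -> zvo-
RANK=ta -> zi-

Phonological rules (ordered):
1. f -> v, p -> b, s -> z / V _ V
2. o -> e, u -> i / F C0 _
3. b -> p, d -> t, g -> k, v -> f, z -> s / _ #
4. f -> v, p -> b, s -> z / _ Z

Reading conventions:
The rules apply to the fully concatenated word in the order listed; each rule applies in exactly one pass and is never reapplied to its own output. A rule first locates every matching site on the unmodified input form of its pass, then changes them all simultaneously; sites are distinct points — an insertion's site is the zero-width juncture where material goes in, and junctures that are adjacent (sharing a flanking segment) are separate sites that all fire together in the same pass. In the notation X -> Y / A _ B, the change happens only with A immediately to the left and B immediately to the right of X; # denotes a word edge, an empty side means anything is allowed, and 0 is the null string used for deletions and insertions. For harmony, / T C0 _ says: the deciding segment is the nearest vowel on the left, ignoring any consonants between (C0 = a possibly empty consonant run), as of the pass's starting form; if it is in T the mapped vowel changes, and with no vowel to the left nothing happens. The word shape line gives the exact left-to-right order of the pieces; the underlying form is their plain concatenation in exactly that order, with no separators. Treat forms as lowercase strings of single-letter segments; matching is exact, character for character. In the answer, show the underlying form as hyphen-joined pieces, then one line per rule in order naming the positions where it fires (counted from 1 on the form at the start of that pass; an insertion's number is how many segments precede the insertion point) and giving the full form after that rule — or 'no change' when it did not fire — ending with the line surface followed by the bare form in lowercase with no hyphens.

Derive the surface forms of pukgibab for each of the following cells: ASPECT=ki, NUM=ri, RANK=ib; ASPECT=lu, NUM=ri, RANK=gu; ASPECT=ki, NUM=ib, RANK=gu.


cell ASPECT=ki, NUM=ri, RANK=ib:
underlying: fb-pukgibab-kog-a
1. f -> v, p -> b, s -> z / V _ V: no change
2. o -> e, u -> i / F C0 _: no change
3. b -> p, d -> t, g -> k, v -> f, z -> s / _ #: no change
4. f -> v, p -> b, s -> z / _ Z: fires at position(s) 1: vbpukgibabkoga
surface: vbpukgibabkoga

cell ASPECT=lu, NUM=ri, RANK=gu:
underlying: sl-pukgibab-kog-v
1. f -> v, p -> b, s -> z / V _ V: no change
2. o -> e, u -> i / F C0 _: no change
3. b -> p, d -> t, g -> k, v -> f, z -> s / _ #: fires at position(s) 14: slpukgibabkogf
4. f -> v, p -> b, s -> z / _ Z: no change
surface: slpukgibabkogf

cell ASPECT=ki, NUM=ib, RANK=gu:
underlying: sl-pukgibab-es-a
1. f -> v, p -> b, s -> z / V _ V: fires at position(s) 12: slpukgibabeza
2. o -> e, u -> i / F C0 _: no change
3. b -> p, d -> t, g -> k, v -> f, z -> s / _ #: no change
4. f -> v, p -> b, s -> z / _ Z: no change
surface: slpukgibabeza


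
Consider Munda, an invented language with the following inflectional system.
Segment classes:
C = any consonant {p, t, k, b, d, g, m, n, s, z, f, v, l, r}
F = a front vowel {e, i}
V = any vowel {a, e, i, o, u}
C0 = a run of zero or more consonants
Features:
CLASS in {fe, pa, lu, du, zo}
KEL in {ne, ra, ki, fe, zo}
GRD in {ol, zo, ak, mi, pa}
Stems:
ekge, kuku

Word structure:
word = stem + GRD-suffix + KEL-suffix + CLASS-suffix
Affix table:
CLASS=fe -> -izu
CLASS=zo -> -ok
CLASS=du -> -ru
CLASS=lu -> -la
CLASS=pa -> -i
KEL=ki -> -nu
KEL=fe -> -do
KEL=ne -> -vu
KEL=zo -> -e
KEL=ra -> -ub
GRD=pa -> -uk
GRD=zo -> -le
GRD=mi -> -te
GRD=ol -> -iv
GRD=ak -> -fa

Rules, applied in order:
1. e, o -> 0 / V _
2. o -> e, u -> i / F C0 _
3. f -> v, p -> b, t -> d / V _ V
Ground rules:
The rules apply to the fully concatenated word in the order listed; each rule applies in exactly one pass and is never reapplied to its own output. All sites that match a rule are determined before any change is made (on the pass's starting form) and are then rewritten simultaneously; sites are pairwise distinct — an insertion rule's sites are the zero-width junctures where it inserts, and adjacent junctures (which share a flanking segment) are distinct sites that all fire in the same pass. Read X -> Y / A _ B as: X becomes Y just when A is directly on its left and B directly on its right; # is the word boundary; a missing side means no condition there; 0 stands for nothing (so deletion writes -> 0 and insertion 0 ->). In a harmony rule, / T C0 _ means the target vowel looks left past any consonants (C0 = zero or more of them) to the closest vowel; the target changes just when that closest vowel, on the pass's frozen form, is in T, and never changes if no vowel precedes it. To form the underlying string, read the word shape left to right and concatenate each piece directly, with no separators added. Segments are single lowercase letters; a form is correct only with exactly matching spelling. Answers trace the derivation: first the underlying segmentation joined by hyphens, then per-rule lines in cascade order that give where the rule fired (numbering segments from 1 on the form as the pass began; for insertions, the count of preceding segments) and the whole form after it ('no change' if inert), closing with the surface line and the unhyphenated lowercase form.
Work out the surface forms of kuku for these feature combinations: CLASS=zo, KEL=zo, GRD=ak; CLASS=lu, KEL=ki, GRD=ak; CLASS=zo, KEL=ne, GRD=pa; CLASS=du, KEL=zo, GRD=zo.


cell CLASS=zo, KEL=zo, GRD=ak:
underlying: kuku-fa-e-ok
1. e, o -> 0 / V _: fires at position(s) 7, 8: kukufak
2. o -> e, u -> i / F C0 _: no change
3. f -> v, p -> b, t -> d / V _ V: fires at position(s) 5: kukuvak
surface: kukuvak

cell CLASS=lu, KEL=ki, GRD=ak:
underlying: kuku-fa-nu-la
1. e, o -> 0 / V _: no change
2. o -> e, u -> i / F C0 _: no change
3. f -> v, p -> b, t -> d / V _ V: fires at position(s) 5: kukuvanula
surface: kukuvanula

cell CLASS=zo, KEL=ne, GRD=pa:
underlying: kuku-uk-vu-ok
1. e, o -> 0 / V _: fires at position(s) 9: kukuukvuk
2. o -> e, u -> i / F C0 _: no change
3. f -> v, p -> b, t -> d / V _ V: no change
surface: kukuukvuk

cell CLASS=du, KEL=zo, GRD=zo:
underlying: kuku-le-e-ru
1. e, o -> 0 / V _: fires at position(s) 7: kukuleru
2. o -> e, u -> i / F C0 _: fires at position(s) 8: kukuleri
3. f -> v, p -> b, t -> d / V _ V: no change
surface: kukuleri


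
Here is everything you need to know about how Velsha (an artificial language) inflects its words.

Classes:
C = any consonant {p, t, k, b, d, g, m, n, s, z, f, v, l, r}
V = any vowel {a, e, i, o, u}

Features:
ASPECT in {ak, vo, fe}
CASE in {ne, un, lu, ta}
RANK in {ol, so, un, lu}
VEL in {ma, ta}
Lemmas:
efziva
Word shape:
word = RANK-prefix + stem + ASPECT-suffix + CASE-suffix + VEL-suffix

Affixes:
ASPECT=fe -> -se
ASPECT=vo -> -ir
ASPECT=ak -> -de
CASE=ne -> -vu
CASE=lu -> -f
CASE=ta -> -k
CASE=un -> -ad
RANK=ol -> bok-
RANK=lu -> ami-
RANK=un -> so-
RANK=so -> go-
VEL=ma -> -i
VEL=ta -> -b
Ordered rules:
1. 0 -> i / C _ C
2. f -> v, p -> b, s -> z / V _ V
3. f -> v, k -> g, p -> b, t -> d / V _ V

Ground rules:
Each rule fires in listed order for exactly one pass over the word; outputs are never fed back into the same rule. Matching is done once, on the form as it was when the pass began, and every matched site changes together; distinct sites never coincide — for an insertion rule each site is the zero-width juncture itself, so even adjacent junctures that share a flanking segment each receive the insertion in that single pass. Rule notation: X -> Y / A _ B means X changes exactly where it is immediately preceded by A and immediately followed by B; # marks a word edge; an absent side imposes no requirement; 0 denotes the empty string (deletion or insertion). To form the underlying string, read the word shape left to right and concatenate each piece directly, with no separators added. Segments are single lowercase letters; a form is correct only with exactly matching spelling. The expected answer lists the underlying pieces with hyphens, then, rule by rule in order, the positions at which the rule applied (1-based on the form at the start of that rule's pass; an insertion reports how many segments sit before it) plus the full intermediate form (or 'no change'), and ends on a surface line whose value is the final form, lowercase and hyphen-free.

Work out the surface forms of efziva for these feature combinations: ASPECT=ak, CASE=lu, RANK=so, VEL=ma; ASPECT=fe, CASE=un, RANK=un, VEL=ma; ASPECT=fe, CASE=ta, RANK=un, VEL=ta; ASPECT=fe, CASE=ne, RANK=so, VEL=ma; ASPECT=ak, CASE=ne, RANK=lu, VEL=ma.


cell ASPECT=ak, CASE=lu, RANK=so, VEL=ma:
underlying: go-efziva-de-f-i
1. 0 -> i / C _ C: inserts after position(s) 4: goefizivadefi
2. f -> v, p -> b, s -> z / V _ V: fires at position(s) 4, 12: goevizivadevi
3. f -> v, k -> g, p -> b, t -> d / V _ V: no change
surface: goevizivadevi

cell ASPECT=fe, CASE=un, RANK=un, VEL=ma:
underlying: so-efziva-se-ad-i
1. 0 -> i / C _ C: inserts after position(s) 4: soefizivaseadi
2. f -> v, p -> b, s -> z / V _ V: fires at position(s) 4, 10: soevizivazeadi
3. f -> v, k -> g, p -> b, t -> d / V _ V: no change
surface: soevizivazeadi

cell ASPECT=fe, CASE=ta, RANK=un, VEL=ta:
underlying: so-efziva-se-k-b
1. 0 -> i / C _ C: inserts after position(s) 4, 11: soefizivasekib
2. f -> v, p -> b, s -> z / V _ V: fires at position(s) 4, 10: soevizivazekib
3. f -> v, k -> g, p -> b, t -> d / V _ V: fires at position(s) 12: soevizivazegib
surface: soevizivazegib

cell ASPECT=fe, CASE=ne, RANK=so, VEL=ma:
underlying: go-efziva-se-vu-i
1. 0 -> i / C _ C: inserts after position(s) 4: goefizivasevui
2. f -> v, p -> b, s -> z / V _ V: fires at position(s) 4, 10: goevizivazevui
3. f -> v, k -> g, p -> b, t -> d / V _ V: no change
surface: goevizivazevui

cell ASPECT=ak, CASE=ne, RANK=lu, VEL=ma:
underlying: ami-efziva-de-vu-i
1. 0 -> i / C _ C: inserts after position(s) 5: amiefizivadevui
2. f -> v, p -> b, s -> z / V _ V: fires at position(s) 5: amievizivadevui
3. f -> v, k -> g, p -> b, t -> d / V _ V: no change
surface: amievizivadevui


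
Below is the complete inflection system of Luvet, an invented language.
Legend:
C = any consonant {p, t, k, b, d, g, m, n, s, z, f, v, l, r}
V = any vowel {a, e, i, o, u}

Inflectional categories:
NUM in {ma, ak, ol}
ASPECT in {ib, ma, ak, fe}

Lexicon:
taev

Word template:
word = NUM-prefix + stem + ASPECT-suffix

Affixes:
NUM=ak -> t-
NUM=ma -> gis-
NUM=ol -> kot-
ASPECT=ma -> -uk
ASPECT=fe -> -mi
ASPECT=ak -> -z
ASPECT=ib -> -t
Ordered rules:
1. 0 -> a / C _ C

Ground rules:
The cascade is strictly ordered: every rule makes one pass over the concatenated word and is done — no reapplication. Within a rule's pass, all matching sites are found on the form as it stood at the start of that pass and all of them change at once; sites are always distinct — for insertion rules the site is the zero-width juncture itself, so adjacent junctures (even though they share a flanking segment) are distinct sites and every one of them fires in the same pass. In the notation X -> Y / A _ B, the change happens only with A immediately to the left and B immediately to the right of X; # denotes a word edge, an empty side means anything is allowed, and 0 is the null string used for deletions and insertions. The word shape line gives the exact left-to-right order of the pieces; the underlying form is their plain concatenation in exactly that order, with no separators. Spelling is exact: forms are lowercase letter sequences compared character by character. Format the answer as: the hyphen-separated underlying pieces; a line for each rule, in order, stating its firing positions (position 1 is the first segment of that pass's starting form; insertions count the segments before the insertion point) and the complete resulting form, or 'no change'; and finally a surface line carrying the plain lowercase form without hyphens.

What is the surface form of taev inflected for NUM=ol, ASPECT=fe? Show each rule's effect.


underlying: kot-taev-mi
1. 0 -> a / C _ C: inserts after position(s) 3, 7: kotataevami
surface: kotataevami


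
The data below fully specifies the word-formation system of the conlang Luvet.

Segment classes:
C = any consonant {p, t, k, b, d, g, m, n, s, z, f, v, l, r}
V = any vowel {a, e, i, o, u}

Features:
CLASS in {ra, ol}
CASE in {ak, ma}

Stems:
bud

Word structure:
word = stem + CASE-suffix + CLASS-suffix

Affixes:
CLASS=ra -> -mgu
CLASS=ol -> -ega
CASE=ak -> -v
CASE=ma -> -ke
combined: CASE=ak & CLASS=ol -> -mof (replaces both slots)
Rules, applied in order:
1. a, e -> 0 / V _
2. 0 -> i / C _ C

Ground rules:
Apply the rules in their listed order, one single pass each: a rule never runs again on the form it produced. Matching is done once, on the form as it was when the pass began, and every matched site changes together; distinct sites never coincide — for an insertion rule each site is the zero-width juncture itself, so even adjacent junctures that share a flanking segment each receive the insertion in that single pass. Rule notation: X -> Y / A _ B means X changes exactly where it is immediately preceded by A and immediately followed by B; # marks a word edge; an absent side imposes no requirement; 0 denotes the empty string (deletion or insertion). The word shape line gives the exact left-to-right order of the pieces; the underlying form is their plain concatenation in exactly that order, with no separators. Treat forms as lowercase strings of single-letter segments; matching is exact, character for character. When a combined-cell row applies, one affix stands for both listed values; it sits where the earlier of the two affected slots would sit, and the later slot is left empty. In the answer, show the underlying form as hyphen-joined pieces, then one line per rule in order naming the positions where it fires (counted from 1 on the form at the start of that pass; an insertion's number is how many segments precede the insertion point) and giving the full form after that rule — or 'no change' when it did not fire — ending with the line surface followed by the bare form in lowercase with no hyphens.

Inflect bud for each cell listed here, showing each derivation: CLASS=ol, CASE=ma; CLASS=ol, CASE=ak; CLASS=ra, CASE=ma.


cell CLASS=ol, CASE=ma:
underlying: bud-ke-ega
1. a, e -> 0 / V _: fires at position(s) 6: budkega
2. 0 -> i / C _ C: inserts after position(s) 3: budikega
surface: budikega

cell CLASS=ol, CASE=ak:
underlying: bud-mof
1. a, e -> 0 / V _: no change
2. 0 -> i / C _ C: inserts after position(s) 3: budimof
surface: budimof

cell CLASS=ra, CASE=ma:
underlying: bud-ke-mgu
1. a, e -> 0 / V _: no change
2. 0 -> i / C _ C: inserts after position(s) 3, 6: budikemigu
surface: budikemigu


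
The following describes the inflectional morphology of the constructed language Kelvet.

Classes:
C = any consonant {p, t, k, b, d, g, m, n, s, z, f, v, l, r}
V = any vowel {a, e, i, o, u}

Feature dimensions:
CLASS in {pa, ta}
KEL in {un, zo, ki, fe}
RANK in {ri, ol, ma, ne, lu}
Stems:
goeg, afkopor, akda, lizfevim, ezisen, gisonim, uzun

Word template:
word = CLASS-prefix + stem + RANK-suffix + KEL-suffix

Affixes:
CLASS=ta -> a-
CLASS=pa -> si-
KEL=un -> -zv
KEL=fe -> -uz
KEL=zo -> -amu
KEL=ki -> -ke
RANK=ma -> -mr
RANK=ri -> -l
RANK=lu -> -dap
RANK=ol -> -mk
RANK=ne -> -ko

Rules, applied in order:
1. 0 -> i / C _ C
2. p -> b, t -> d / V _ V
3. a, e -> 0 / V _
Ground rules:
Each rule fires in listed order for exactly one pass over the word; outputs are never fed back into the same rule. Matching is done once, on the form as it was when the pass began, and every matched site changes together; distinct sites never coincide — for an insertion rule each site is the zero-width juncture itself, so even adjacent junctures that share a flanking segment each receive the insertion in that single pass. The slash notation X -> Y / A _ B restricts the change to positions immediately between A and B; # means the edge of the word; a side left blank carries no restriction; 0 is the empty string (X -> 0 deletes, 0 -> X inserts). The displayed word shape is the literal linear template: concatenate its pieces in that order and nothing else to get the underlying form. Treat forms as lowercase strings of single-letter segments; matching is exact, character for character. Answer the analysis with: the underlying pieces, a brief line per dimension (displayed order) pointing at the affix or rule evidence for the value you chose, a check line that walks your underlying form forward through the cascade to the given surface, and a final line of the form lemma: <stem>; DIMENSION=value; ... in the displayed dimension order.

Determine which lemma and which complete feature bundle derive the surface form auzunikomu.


underlying: a-uzun-ko-amu
CLASS=ta - signalled by the affix a-
KEL=zo - signalled by the affix -amu
RANK=ne - signalled by the affix -ko
check: auzunkoamu -> auzunikoamu -> auzunikoamu -> auzunikomu
lemma: uzun; CLASS=ta; KEL=zo; RANK=ne


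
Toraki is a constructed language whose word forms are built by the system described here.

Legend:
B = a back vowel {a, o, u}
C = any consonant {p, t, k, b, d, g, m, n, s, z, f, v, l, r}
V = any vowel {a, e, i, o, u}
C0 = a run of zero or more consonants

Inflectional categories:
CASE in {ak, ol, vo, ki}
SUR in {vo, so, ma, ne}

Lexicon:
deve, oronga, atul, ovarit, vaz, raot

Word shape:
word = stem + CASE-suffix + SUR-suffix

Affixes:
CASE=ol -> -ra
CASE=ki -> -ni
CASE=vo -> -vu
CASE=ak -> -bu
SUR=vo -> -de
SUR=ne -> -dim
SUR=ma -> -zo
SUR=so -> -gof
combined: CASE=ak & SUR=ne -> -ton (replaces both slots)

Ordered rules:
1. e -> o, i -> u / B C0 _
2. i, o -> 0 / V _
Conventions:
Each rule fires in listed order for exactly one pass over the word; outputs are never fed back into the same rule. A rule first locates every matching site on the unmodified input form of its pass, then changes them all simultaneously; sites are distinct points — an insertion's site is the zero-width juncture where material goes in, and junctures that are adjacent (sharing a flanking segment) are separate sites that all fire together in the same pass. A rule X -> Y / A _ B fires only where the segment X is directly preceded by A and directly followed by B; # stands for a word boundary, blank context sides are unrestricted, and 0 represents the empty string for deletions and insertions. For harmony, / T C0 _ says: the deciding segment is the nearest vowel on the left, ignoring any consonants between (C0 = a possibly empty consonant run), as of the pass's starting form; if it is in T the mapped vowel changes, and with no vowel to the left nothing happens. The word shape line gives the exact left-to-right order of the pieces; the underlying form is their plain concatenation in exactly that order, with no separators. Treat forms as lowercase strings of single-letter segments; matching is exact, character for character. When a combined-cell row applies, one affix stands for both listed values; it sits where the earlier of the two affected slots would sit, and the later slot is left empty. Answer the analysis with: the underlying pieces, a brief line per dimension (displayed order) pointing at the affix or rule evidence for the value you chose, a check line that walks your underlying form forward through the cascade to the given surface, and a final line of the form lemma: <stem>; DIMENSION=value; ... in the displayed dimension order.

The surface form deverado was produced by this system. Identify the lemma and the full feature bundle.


underlying: deve-ra-de
CASE=ol - signalled by the affix -ra
SUR=vo - signalled by the affix -de
check: deverade -> deverado -> deverado
lemma: deve; CASE=ol; SUR=vo
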